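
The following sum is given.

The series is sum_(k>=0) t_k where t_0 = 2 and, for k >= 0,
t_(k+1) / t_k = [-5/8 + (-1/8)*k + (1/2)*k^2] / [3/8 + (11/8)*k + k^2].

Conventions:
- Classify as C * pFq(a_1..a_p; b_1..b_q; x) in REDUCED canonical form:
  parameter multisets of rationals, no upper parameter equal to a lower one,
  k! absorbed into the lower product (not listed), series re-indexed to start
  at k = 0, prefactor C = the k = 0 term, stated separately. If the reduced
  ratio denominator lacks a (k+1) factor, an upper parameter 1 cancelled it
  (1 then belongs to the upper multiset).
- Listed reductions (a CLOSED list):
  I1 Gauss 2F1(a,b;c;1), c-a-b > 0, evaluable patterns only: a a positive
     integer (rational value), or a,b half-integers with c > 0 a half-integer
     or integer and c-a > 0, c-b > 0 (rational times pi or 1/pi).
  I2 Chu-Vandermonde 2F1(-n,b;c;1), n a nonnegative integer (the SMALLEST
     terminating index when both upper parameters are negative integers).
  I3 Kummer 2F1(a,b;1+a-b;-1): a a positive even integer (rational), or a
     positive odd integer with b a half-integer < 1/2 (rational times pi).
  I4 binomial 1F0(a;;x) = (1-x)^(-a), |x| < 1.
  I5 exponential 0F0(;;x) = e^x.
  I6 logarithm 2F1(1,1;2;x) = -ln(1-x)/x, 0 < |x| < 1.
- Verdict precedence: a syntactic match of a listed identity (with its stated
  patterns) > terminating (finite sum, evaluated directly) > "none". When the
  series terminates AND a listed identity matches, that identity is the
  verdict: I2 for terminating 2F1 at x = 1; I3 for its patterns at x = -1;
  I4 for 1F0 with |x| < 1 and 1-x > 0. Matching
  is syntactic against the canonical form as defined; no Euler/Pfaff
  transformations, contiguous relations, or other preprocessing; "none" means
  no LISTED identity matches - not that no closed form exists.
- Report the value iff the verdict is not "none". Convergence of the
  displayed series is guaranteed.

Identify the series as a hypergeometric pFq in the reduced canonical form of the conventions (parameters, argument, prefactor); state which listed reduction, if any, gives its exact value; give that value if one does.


Canonical form: C = 2 times 2F1 with upper {-5/4, 1}, lower {3/8}, x = 1/2. Verdict: none (x = 1/2): each listed identity misses the multisets {-5/4, 1} ; {3/8}.

Key observation: with t_0 = 2, factor the ratio over Q (C = 2): negated roots = parameters.
Ratio: r(k) = (1/2) * (k-5/4) (k+1) / [(k+3/8) (k+1)] - rational in k. x = (1/2); t_0 = 2; negate the roots.


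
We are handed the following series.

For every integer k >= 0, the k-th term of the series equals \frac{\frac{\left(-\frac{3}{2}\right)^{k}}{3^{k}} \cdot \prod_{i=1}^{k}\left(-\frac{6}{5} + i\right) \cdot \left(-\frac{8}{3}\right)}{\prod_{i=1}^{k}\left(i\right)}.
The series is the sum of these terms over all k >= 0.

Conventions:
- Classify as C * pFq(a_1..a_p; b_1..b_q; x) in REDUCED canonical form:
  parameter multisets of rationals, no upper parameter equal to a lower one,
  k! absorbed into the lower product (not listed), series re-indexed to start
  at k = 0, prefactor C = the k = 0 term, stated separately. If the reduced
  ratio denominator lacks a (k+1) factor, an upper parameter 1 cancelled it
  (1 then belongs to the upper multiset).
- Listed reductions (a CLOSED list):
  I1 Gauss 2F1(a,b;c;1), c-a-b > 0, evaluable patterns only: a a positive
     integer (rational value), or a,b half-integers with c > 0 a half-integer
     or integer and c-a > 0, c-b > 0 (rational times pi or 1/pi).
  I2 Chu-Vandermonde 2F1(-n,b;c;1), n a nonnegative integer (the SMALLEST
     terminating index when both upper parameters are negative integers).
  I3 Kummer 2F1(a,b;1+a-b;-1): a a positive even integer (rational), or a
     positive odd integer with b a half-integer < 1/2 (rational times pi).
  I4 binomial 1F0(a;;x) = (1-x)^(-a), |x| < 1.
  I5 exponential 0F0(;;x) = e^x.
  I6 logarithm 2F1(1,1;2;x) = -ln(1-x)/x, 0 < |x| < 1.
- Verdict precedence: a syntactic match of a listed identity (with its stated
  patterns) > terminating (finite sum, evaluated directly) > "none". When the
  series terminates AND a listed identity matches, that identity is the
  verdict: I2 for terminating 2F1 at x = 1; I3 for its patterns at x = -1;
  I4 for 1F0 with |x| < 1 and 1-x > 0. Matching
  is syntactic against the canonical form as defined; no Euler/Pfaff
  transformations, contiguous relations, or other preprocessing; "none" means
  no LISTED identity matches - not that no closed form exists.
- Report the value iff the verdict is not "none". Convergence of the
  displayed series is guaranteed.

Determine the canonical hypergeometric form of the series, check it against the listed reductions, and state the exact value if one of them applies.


The series (x = -\frac{1}{2}) is 1F0: upper {-\frac{1}{5}}, lower {-}, prefactor -\frac{8}{3}. Verdict at x = -\frac{1}{2}: the I4 binomial reduction matches (the 1F0 binomial series: exponent 1/5, x = -\frac{1}{2}). Sum: \left(-\frac{8}{3}\right) \cdot \left(\frac{3}{2}\right)^{\frac{1}{5}}.

Key step: with t_0 = -\frac{8}{3}, the two k-th powers (C = -8/3) combine into one argument.
Adjacent-term ratio: r(k) = -\frac{1}{2} * (k-\frac{1}{5}) / [(k+1)] - rational in k, leading ratio -\frac{1}{2}; with t_0 = -\frac{8}{3}, classification follows.


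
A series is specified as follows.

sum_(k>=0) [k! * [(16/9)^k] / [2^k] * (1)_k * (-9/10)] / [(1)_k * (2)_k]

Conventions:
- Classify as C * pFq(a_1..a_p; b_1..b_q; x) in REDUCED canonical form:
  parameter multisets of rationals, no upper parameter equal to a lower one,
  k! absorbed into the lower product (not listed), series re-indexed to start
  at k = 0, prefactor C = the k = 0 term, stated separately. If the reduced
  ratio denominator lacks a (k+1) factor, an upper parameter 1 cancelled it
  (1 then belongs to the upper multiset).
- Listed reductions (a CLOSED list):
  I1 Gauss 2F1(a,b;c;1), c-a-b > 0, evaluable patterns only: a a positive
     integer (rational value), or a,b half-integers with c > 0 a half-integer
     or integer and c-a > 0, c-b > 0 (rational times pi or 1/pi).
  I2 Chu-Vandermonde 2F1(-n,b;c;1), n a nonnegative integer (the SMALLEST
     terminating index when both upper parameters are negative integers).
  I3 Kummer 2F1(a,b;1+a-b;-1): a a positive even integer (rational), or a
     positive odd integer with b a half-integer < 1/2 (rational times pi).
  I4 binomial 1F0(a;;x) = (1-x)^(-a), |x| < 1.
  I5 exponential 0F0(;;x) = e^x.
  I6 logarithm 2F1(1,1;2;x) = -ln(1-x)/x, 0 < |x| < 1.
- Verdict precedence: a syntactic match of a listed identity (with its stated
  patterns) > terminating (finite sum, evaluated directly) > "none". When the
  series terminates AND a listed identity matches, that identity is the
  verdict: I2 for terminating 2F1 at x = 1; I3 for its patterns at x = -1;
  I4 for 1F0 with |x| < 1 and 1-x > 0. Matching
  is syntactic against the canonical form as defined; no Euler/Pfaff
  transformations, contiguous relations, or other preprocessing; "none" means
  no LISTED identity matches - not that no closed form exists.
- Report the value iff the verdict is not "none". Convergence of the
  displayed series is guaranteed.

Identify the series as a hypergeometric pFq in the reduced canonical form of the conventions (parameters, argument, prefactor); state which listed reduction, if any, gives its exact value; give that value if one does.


This is -9/10 * 2F1(1, 1; 2; 8/9) in reduced canonical form. Verdict: the I6 logarithm reduction fires (the logarithm: parameters (1,1;2), x = 8/9). Exact value: (81/80) * ln(1/9).

First insight: with t_0 = -9/10, the two k-th powers (prefactor -9/10) combine into one argument.
Ratio: r(k) = (8/9) * (k+1) (k+1) / [(k+2) (k+1)] - rational; roots negated = parameters, x = (8/9), C = -9/10.


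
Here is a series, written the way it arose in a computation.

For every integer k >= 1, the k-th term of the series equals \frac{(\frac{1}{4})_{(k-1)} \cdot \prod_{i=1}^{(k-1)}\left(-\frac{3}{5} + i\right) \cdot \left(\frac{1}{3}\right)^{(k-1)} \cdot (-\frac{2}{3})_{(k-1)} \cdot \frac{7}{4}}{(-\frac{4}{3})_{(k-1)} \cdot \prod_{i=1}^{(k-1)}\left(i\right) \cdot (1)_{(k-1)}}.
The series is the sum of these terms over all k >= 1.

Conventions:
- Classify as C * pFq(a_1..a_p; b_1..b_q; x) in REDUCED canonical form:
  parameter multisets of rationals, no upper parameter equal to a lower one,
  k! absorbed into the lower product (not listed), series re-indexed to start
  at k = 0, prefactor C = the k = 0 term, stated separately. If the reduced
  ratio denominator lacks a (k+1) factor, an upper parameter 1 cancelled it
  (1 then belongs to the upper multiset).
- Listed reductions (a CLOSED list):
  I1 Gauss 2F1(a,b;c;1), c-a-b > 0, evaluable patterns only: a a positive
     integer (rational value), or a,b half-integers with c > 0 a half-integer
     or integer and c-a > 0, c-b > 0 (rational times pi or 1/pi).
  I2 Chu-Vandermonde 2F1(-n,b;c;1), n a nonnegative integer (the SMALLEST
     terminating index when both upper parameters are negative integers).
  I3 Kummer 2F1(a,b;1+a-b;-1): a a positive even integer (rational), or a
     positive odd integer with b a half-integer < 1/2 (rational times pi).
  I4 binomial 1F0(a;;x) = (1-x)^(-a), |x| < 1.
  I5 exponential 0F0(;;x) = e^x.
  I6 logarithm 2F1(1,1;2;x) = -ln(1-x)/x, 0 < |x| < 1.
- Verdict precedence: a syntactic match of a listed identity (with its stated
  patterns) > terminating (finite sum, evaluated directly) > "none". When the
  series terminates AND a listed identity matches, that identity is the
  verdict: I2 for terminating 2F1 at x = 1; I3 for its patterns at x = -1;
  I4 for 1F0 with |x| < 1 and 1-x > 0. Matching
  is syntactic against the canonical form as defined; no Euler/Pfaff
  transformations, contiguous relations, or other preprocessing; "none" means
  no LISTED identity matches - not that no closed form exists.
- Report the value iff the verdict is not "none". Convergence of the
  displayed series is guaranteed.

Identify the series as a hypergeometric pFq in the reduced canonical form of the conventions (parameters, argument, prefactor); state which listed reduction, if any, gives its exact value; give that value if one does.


At argument \frac{1}{3}: a 3F2 with upper {-\frac{2}{3}, \frac{1}{4}, \frac{2}{5}}, lower {-\frac{4}{3}, 1}, scaled by C = \frac{7}{4}. Verdict: none. A 3F2 with upper {-\frac{2}{3}, \frac{1}{4}, \frac{2}{5}} fits none of I1-I6 at x = \frac{1}{3}; the sum runs forever.

The tell: from the first term \frac{7}{4}: (1)_k (prefactor 7/4) is k! itself.
Term ratio: r(k) = \frac{1}{3} * (k-\frac{2}{3}) (k+\frac{1}{4}) (k+\frac{2}{5}) / [(k-\frac{4}{3}) (k+1) (k+1)] - rational in k. x = \frac{1}{3}; t_0 = \frac{7}{4}; negate the roots.


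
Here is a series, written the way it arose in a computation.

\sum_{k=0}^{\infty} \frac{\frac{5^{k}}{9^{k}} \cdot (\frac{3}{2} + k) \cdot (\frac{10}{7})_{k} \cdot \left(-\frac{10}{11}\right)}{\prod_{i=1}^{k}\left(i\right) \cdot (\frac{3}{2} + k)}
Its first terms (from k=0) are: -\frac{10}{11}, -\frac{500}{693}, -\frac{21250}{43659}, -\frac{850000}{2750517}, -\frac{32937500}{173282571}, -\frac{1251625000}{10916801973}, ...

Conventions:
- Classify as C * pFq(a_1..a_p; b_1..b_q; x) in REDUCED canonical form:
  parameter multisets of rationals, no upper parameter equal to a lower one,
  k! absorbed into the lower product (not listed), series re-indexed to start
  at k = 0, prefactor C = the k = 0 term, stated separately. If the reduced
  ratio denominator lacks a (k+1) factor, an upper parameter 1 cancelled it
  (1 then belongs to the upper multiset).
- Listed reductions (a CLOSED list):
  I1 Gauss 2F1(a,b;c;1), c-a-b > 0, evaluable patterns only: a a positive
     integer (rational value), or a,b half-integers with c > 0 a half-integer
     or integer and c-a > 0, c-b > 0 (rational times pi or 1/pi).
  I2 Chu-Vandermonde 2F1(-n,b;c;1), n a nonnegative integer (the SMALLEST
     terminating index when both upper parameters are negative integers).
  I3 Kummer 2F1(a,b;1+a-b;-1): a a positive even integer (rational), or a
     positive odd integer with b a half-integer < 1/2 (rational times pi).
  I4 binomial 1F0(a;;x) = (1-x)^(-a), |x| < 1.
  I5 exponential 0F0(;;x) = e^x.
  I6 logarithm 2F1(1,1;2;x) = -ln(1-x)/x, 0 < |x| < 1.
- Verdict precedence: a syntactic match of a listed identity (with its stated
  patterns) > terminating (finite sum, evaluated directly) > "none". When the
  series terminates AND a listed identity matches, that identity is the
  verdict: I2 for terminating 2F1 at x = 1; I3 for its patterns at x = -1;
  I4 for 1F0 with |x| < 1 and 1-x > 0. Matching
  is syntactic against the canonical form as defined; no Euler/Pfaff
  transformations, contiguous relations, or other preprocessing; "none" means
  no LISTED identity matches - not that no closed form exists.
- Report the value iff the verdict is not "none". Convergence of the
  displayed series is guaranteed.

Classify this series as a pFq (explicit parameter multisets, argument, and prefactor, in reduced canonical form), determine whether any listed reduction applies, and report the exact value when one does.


Structural cue: x = \frac{5}{9} and the two geometric factors (C = -10/11, x = 5/9) combine into one argument.
Adjacent-term ratio: r(k) = \frac{5}{9} * (k+\frac{10}{7}) / [(k+1)] - rational; roots negated = parameters, x = \frac{5}{9}, C = -\frac{10}{11}.

Canonical form: C = -\frac{10}{11} times 1F0 with upper {\frac{10}{7}}, lower {-}, x = \frac{5}{9}. Verdict: the binomial series (I4) fires (the 1F0 binomial series: exponent -10/7, x = \frac{5}{9}). Exact value: \left(-\frac{10}{11}\right) \cdot \left(\frac{4}{9}\right)^{-\frac{10}{7}}.


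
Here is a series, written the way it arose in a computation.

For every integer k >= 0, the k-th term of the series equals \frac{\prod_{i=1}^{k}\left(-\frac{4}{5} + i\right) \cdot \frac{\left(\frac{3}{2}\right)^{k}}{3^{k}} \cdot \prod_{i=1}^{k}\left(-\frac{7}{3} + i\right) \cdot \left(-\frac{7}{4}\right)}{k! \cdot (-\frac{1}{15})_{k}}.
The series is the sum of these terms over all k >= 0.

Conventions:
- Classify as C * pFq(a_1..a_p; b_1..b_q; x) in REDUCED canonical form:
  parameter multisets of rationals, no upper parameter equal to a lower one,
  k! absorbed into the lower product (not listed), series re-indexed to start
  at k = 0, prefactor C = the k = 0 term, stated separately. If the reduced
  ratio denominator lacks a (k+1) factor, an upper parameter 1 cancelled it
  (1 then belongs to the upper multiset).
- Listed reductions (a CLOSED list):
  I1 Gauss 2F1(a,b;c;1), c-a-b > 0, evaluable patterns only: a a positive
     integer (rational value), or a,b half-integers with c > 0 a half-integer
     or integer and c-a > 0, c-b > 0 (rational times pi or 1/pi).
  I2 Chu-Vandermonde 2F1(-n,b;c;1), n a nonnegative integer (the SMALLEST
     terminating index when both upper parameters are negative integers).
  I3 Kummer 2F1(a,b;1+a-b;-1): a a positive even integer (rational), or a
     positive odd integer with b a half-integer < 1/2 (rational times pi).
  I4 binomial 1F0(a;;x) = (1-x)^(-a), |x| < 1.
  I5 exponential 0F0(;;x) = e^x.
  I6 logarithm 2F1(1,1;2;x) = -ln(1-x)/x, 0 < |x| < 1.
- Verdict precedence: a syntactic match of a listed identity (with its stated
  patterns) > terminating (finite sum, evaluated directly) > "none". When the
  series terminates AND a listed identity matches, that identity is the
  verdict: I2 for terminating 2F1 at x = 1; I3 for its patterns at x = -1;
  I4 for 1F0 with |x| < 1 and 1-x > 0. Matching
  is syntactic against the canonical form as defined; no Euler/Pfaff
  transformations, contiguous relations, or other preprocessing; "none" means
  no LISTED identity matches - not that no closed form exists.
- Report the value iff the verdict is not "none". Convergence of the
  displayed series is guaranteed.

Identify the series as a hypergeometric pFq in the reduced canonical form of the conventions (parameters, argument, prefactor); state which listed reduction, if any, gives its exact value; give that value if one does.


At argument \frac{1}{2}: a 2F1 with upper {-\frac{4}{3}, \frac{1}{5}}, lower {-\frac{1}{15}}, scaled by C = -\frac{7}{4}. Verdict: none here - no I1-I6 shape fits x = \frac{1}{2} with lower {-\frac{1}{15}}.

Key observation: with t_0 = -\frac{7}{4}, the running product (C = -7/4) telescopes to a rising factorial.
Step ratio: r(k) = \frac{1}{2} * (k-\frac{4}{3}) (k+\frac{1}{5}) / [(k-\frac{1}{15}) (k+1)] - rational; roots negated = parameters, x = \frac{1}{2}, C = -\frac{7}{4}.


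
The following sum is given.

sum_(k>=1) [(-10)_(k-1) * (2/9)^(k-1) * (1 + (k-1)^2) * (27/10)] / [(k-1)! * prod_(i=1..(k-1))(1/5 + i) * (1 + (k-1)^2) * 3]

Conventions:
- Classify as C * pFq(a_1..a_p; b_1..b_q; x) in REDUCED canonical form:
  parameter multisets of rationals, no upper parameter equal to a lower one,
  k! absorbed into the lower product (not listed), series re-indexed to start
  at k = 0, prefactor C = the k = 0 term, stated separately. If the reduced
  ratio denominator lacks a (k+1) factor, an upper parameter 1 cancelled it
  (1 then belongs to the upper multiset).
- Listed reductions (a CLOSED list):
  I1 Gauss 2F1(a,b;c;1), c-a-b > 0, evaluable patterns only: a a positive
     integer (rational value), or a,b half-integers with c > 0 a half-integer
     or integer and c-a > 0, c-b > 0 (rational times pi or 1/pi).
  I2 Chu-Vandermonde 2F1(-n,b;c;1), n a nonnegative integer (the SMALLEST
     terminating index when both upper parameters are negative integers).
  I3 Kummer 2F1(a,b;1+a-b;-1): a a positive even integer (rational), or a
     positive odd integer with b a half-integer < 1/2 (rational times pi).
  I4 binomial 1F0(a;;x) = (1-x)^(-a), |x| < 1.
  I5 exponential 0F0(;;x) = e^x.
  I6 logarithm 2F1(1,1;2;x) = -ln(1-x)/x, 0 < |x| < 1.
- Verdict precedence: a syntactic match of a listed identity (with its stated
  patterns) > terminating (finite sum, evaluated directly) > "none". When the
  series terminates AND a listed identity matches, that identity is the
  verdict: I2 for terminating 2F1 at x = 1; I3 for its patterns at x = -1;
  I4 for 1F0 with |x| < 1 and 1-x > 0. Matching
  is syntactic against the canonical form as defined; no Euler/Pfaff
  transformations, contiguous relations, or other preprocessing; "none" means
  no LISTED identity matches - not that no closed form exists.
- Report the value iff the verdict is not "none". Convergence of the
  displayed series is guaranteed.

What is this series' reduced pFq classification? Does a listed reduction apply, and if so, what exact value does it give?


Reduced: x = 2/9, 1F1, upper = {-10}, lower = {6/5}, C = 9/10. Verdict: terminating (-10 upstairs). 11 nonzero terms in all; added directly. Exact value: -64178637577631693227/468322737813377917470.

Structural cue: t_0 being 9/10, the constant factors (C = 9/10, x = 2/9) combine into one prefactor.
Step ratio: r(k) = (2/9) * (k-10) / [(k+6/5) (k+1)] - rational; roots negated = parameters, x = (2/9), C = 9/10.


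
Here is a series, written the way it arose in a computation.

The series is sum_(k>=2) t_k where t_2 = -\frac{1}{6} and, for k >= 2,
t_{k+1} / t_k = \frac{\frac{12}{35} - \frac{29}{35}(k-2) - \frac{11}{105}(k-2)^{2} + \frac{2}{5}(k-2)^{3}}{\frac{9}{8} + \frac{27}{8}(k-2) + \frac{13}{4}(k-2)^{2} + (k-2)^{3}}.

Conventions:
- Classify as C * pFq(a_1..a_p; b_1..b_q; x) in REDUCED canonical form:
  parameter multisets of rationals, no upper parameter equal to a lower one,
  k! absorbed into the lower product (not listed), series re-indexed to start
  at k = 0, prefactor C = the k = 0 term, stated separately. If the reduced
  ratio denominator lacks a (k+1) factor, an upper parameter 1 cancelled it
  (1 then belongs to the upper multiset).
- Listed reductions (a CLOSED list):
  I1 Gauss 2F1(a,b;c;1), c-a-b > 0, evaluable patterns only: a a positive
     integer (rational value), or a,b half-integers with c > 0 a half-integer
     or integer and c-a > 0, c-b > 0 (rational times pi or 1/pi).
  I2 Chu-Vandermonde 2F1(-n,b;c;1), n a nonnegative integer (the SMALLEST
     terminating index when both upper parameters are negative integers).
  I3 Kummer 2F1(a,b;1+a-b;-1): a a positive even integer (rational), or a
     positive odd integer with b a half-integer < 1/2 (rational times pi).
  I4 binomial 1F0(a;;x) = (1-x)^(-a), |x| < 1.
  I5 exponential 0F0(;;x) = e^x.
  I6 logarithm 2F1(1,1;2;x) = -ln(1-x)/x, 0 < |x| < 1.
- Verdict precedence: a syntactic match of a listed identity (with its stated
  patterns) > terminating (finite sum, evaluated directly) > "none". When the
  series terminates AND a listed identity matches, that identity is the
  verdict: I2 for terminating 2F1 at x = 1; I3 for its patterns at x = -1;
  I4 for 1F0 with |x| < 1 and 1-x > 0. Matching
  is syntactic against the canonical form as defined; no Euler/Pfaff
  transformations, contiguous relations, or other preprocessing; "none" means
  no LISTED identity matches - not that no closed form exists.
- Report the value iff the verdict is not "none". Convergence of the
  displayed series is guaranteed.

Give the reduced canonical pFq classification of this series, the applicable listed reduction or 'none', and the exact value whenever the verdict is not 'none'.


Classification (C = -\frac{1}{6}): 2F1 with upper {-\frac{4}{3}, -\frac{3}{7}}, lower {\frac{3}{4}}, argument x = \frac{2}{5}. Verdict: none. Every listed pattern misses the 2F1 form at \frac{2}{5}, upper {-\frac{4}{3}, -\frac{3}{7}}.

Structural cue: x = \frac{2}{5} and the parameter 3/2 appears in both the upper and lower lists and cancels.
Ratio: r(k) = \frac{2}{5} * (k-\frac{4}{3}) (k-\frac{3}{7}) / [(k+\frac{3}{4}) (k+1)] - rational in k, leading ratio \frac{2}{5}; with t_0 = -\frac{1}{6}, classification follows.


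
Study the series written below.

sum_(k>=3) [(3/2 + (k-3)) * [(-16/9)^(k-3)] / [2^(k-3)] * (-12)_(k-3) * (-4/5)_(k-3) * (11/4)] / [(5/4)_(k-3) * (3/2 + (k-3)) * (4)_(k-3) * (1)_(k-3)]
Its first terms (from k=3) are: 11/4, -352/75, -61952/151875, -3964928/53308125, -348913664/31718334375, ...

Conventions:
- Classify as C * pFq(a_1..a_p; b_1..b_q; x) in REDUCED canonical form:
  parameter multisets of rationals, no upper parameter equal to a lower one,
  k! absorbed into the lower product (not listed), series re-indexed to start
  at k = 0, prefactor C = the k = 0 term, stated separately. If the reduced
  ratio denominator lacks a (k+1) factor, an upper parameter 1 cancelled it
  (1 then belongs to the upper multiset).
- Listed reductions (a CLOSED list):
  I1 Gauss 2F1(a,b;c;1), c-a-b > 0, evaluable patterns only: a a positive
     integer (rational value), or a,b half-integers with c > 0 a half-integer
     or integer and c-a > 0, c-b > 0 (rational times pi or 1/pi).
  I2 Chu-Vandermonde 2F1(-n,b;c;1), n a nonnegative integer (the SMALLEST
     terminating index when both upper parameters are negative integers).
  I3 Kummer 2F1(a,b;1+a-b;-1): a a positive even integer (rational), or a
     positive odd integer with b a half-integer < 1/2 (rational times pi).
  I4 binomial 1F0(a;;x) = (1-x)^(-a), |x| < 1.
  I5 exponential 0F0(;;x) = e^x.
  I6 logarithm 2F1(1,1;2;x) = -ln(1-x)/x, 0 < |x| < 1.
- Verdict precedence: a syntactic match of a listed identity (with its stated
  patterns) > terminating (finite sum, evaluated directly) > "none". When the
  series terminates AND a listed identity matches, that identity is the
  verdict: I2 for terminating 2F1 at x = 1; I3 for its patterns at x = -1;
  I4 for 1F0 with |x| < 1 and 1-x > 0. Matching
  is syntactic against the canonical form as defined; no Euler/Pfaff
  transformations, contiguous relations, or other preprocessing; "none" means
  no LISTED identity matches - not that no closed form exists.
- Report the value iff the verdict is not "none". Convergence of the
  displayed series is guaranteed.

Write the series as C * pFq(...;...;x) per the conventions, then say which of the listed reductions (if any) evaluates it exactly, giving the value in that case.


Key step: t_0 = 11/4 here, and (1)_k (C = 11/4, x = -8/9) is k! itself.
Consecutive-term ratio: r(k) = (-8/9) * (k-12) (k-4/5) / [(k+5/4) (k+4) (k+1)] - rational in k, leading ratio (-8/9); with t_0 = 11/4, classification follows.

The series (x = -8/9) is 2F2: upper {-12, -4/5}, lower {5/4, 4}, prefactor 11/4. Verdict: terminating - upper parameter -12 makes this a finite sum (last index 12), evaluated exactly. Sum: -57834783909019581756076248465129421/23723049814771245164566040039062500.


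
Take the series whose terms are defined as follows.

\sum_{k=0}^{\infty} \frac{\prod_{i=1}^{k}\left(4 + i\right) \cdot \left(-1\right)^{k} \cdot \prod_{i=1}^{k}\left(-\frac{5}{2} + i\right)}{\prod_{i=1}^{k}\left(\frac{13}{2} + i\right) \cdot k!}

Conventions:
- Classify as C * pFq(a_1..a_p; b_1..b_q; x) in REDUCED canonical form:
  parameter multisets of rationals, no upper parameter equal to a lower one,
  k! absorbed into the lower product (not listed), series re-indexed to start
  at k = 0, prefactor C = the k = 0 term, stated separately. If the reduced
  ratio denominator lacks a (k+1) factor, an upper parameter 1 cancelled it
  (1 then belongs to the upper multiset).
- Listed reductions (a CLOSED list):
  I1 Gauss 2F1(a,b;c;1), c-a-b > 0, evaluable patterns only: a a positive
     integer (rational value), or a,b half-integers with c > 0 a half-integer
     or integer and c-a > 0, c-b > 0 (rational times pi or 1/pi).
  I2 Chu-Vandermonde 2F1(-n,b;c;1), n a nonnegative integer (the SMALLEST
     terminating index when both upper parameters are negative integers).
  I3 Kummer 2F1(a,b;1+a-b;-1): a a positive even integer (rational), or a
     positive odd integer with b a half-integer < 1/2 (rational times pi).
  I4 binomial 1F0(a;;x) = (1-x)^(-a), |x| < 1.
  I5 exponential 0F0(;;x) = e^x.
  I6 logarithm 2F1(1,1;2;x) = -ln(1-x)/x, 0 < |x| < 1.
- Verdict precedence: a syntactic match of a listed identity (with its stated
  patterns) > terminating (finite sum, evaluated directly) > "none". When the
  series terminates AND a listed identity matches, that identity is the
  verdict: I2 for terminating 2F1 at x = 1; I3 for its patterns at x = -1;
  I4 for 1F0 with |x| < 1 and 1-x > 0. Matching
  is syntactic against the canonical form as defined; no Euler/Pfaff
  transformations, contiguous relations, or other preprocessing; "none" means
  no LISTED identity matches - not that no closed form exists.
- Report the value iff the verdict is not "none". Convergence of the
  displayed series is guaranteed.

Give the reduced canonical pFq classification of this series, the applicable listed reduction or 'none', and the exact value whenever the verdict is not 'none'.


The tell: with t_0 = 1, the lower running product (C = 1, x = -1) is a rising factorial.
Step ratio: r(k) = -1 * (k-\frac{3}{2}) (k+5) / [(k+\frac{15}{2}) (k+1)] - rational in k. x = -1; t_0 = 1; negate the roots.

The series (x = -1) is 2F1: upper {-\frac{3}{2}, 5}, lower {\frac{15}{2}}, prefactor 1. Verdict: Kummer's theorem (I3) fires (x = -1; c = \frac{15}{2} equals 1+a-b for upper {-\frac{3}{2}, 5}: listed pattern). Value: \frac{45045}{65536} \cdot \pi.


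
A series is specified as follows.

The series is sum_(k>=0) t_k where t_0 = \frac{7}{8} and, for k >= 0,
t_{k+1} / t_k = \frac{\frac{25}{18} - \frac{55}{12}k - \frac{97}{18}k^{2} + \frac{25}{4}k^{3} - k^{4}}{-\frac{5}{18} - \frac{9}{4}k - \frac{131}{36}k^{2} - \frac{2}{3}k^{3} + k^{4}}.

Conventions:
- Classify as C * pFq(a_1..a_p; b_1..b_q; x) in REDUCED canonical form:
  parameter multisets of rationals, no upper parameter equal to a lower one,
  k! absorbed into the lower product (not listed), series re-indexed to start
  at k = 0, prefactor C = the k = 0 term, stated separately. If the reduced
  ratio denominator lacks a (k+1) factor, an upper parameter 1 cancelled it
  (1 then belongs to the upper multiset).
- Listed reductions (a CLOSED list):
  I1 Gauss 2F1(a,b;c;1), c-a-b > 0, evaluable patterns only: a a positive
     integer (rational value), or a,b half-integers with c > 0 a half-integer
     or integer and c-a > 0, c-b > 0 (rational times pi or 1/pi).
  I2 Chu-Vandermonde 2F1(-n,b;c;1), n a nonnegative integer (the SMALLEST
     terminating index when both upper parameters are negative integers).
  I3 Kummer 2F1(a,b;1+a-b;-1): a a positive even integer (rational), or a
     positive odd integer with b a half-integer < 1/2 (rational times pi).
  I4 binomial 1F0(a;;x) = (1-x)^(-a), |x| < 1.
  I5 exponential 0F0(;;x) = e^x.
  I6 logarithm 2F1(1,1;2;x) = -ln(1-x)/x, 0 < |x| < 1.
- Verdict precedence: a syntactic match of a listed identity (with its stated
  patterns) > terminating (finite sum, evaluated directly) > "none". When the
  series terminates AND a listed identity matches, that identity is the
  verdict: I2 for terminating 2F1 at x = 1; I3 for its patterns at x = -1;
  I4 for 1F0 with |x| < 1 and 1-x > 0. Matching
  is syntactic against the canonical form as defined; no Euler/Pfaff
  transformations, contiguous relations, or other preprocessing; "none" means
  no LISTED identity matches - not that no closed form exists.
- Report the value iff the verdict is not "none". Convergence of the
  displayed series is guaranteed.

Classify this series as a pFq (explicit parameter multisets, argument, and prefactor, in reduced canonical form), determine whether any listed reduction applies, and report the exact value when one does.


Key step: x = -1 and roots of the ratio polynomials (C = 7/8, x = -1) are the negated parameters.
Consecutive-term ratio: r(k) = -1 * (k-5) (k-\frac{5}{3}) (k-\frac{1}{4}) / [(k-\frac{5}{2}) (k+\frac{1}{6}) (k+1)] - poly over poly, x = -1 from leading terms; C = \frac{7}{8} at k = 0.

x = -1 here; the reduced form reads 3F2, upper {-5, -\frac{5}{3}, -\frac{1}{4}}, lower {-\frac{5}{2}, \frac{1}{6}}, C = \frac{7}{8}. Verdict: terminating - upper -5 stops the sum at k = 5; the 6 terms are added exactly. Sum: -\frac{6567}{2470}.


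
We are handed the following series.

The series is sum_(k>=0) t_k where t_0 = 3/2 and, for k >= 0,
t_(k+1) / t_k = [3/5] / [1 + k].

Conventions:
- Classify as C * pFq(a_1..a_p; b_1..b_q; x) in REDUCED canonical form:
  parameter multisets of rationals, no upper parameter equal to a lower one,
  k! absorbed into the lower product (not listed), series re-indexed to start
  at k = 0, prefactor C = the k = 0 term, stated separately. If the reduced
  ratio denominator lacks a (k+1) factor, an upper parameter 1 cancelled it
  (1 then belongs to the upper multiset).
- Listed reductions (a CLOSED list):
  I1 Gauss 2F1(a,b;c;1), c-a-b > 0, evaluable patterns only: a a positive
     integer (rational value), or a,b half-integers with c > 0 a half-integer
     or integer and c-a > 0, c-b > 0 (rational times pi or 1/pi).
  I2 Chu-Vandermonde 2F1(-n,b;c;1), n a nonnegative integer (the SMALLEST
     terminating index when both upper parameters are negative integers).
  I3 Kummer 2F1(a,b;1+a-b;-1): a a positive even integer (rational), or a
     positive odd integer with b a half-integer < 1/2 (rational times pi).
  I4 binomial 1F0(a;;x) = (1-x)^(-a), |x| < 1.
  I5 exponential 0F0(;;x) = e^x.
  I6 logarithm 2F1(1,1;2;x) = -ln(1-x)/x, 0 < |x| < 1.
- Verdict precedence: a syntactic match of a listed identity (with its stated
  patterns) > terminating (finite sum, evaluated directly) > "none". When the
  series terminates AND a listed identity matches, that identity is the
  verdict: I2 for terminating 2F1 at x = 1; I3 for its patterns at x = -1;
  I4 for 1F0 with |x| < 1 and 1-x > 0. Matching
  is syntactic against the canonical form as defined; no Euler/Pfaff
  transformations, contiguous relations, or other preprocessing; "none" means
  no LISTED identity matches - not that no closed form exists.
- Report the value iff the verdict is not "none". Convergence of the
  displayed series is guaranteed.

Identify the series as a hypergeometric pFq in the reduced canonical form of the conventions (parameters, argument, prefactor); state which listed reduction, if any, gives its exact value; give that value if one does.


With C = 3/2: the canonical form is 0F0(-; -; 3/5). Verdict (x = 3/5): the exponential series (I5) applies (the 0F0 exponential series at x = 3/5). Value: (3/2) * e^(3/5).

Key step: t_0 = 3/2 here, and factor the ratio over Q (C = 3/2, x = 3/5): negated roots = parameters.
Ratio: r(k) = (3/5) * 1 / [(k+1)] - poly over poly, x = (3/5) from leading terms; C = 3/2 at k = 0.


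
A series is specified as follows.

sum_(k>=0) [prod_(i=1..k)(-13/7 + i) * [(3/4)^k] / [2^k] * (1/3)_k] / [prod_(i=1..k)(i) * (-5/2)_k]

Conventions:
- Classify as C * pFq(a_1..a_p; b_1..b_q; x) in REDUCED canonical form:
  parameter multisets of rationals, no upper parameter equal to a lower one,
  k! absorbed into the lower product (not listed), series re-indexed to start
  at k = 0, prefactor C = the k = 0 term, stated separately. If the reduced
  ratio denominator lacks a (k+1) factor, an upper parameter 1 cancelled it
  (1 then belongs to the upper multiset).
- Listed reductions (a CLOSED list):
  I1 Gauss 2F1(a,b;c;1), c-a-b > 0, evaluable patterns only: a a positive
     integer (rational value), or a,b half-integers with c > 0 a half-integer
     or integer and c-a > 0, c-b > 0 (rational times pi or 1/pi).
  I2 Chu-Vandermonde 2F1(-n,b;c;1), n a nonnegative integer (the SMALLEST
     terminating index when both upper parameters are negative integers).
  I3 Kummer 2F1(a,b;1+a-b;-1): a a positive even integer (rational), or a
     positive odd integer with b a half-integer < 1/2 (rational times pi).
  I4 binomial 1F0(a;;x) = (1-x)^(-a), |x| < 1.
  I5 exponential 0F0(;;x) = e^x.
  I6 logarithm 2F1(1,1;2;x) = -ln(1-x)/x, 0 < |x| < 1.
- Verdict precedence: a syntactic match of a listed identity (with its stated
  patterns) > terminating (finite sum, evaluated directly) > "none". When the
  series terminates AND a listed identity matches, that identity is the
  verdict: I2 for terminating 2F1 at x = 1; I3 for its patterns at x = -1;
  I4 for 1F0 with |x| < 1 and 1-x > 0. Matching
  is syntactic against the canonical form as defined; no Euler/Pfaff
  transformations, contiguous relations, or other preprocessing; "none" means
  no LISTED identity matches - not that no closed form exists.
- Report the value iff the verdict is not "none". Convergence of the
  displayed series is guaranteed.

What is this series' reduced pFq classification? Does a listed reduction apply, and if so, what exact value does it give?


At argument 3/8: a 2F1 with upper {-6/7, 1/3}, lower {-5/2}, scaled by C = 1. Verdict: none - at argument 3/8 the multisets {-6/7, 1/3} ; {-5/2} match no listed identity.

First insight: t_0 being 1, the running product (prefactor 1) telescopes to a rising factorial.
Consecutive-term ratio: r(k) = (3/8) * (k-6/7) (k+1/3) / [(k-5/2) (k+1)] - rational in k. x = (3/8); t_0 = 1; negate the roots.


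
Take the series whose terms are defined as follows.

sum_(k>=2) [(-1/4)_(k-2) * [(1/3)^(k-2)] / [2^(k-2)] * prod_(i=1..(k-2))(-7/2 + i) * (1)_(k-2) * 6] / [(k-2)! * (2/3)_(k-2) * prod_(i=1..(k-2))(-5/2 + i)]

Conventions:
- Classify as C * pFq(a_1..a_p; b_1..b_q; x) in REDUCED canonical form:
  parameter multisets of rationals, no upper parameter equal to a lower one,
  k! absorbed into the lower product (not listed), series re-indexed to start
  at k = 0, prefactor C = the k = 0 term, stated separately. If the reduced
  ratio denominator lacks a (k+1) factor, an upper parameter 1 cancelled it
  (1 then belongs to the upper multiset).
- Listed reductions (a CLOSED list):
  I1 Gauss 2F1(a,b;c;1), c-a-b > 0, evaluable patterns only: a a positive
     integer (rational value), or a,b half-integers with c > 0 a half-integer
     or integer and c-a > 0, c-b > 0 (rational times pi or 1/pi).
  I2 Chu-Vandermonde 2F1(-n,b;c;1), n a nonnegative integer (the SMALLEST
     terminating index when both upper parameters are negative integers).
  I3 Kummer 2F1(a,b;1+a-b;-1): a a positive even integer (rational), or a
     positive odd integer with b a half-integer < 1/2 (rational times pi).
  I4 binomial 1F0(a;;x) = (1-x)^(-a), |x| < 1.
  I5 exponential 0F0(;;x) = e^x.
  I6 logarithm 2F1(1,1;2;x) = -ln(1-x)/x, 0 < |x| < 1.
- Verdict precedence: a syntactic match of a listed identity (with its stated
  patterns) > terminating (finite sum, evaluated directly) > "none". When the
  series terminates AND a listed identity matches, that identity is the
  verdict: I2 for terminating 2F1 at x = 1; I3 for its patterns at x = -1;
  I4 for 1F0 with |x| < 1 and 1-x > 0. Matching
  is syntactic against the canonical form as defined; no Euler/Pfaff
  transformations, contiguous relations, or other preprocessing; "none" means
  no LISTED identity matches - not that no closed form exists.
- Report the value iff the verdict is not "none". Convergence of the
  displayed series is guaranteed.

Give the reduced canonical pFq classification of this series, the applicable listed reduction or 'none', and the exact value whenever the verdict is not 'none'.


Canonical form: C = 6 times 3F2 with upper {-5/2, -1/4, 1}, lower {-3/2, 2/3}, x = 1/6. Verdict: none - this 3F2 at x = 1/6 matches no listed pattern, and upper {-5/2, -1/4, 1} holds no stopper.

The tell: t_0 = 6 here, and the two k-th powers (C = 6, x = 1/6) combine into one argument.
Adjacent-term ratio: r(k) = (1/6) * (k-5/2) (k-1/4) (k+1) / [(k-3/2) (k+2/3) (k+1)] - poly over poly, x = (1/6) from leading terms; C = 6 at k = 0.


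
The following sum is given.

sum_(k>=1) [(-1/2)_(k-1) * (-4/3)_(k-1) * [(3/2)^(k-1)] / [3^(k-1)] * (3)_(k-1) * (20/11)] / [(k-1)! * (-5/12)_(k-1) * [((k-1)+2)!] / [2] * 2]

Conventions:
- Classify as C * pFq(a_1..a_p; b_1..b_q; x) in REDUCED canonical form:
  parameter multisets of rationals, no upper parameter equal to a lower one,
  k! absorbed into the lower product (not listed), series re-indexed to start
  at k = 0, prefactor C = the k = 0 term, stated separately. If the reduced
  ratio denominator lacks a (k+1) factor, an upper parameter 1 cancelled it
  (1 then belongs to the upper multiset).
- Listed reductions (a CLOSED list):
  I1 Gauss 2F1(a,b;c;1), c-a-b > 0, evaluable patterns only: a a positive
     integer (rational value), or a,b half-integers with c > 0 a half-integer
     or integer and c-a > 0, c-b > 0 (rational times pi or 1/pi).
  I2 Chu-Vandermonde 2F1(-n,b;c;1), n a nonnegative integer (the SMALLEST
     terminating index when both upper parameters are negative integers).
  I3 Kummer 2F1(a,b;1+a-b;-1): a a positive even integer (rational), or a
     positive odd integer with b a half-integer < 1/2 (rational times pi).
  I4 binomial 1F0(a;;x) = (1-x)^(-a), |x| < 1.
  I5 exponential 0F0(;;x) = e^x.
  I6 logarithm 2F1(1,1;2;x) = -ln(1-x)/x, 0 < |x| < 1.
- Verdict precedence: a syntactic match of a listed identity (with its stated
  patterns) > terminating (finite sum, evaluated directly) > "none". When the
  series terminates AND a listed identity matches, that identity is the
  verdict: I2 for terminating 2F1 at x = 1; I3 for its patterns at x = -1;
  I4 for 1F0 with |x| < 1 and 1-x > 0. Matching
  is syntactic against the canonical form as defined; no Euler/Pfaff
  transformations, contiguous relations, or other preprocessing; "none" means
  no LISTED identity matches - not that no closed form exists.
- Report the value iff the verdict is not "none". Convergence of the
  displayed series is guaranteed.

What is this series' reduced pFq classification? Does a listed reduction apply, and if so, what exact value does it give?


x = 1/2 here; the reduced form reads 2F1, upper {-4/3, -1/2}, lower {-5/12}, C = 10/11. Verdict: none. A 2F1 with upper {-4/3, -1/2} fits none of I1-I6 at x = 1/2; the sum runs forever.

Key observation: with t_0 = 10/11, the constant factors (C = 10/11, x = 1/2) combine into one prefactor.
Step ratio: r(k) = (1/2) * (k-4/3) (k-1/2) / [(k-5/12) (k+1)] - rational in k, leading ratio (1/2); with t_0 = 10/11, classification follows.


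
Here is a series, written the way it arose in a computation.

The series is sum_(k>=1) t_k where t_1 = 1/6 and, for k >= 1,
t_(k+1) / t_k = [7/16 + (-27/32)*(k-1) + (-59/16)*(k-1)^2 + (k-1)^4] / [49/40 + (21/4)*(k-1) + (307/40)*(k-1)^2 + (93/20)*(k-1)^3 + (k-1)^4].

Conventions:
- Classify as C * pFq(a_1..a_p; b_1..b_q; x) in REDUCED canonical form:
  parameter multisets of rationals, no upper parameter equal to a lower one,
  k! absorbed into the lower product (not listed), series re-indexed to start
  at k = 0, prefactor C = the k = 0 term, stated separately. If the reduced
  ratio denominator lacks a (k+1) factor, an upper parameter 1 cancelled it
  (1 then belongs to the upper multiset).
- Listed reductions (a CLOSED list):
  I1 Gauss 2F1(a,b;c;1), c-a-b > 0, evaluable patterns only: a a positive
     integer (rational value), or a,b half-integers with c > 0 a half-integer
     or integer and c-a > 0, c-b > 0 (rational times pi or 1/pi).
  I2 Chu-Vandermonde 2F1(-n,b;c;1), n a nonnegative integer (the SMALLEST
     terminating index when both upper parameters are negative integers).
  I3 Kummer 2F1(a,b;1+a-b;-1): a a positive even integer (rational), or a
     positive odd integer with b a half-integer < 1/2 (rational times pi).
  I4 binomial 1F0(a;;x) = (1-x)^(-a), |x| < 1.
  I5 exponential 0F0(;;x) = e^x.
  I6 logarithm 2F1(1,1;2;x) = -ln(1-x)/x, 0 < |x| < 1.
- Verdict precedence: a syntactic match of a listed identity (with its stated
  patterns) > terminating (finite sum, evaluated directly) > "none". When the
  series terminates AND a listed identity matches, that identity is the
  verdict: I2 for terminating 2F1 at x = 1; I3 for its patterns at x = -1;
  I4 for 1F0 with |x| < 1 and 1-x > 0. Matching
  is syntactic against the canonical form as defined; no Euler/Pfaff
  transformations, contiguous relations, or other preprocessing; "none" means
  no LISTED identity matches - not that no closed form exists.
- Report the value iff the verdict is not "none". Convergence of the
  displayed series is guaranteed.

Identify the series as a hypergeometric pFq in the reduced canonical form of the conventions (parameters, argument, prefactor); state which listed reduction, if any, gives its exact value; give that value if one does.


The tell: from the first term 1/6: the ratio is unreduced: k + 1/2 divides both sides (prefactor 1/6).
Step ratio: r(k) = 1 * (k-2) (k-1/4) / [(k+7/5) (k+1)] - rational in k. x = 1; t_0 = 1/6; negate the roots.

With C = 1/6: the canonical form is 2F1(-2, -1/4; 7/5; 1). Verdict: this is Chu-Vandermonde (I2) (terminating 2F1 at x = 1 with n = 2, b = -1/4, c = 7/5). Exact value: 583/2688.
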